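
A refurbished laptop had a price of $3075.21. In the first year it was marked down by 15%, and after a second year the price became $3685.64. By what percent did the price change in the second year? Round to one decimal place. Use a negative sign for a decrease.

After the first year: $3075.21 × 0.85 = $2613.9285.
Second-year multiplier: $3685.64 ÷ $2613.9285 ≈ 1.41.
That is a change of 41.0%.

41.0%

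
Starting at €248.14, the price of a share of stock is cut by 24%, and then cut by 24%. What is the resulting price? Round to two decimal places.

€143.33

Each change multiplies by a factor: 0.76 × 0.76 = 0.5776.
€248.14 × 0.5776 = €143.325664 ≈ €143.33.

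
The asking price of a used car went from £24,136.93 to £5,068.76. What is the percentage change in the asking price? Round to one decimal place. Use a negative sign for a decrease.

Change: £5,068.76 − £24,136.93 = -£19,068.17.
Relative to the original: -£19,068.17 ÷ £24,136.93 ≈ -79.0%.

-79.0%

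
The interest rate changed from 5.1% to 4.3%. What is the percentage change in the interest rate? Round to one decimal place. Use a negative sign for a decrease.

The change is 4.3 − 5.1 = -0.8 percentage points.
Relative to the original 5.1%, that is -0.8 ÷ 5.1 ≈ -15.7%.

-15.7%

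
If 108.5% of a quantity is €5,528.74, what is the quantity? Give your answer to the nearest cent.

€5,528.74 ÷ 1.085 ≈ €5,095.61.

€5,095.61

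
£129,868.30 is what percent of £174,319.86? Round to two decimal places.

£129,868.30 ÷ £174,319.86 ≈ 74.50%.

74.50%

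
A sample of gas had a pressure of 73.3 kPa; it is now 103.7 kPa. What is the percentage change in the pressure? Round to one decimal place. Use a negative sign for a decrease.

Change: 103.7 − 73.3 = 30.4.
Relative to the original: 30.4 ÷ 73.3 ≈ 41.5%.

41.5%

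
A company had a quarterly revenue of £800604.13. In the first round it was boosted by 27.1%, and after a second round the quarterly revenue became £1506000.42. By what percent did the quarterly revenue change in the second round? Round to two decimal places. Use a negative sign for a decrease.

48.00%

After the first round: £800604.13 × 1.271 = £1017567.84923.
Second-round multiplier: £1506000.42 ÷ £1017567.84923 ≈ 1.48.
That is a change of 48.00%.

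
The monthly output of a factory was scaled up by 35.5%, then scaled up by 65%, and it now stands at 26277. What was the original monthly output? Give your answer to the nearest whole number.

The overall multiplier applied was 1.355 × 1.65 = 2.23575.
So the original monthly output was 26277 ÷ 2.23575 ≈ 11753.

11753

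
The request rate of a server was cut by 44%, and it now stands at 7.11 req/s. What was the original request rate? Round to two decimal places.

The overall multiplier applied was 0.56.
So the original request rate was 7.11 ÷ 0.56 ≈ 12.70 req/s.

12.70 req/s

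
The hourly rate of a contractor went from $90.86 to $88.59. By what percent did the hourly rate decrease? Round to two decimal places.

2.50%

Change: $88.59 − $90.86 = -$2.27.
Relative to the original: -$2.27 ÷ $90.86 ≈ -2.50%.
So the hourly rate decreased by 2.50%.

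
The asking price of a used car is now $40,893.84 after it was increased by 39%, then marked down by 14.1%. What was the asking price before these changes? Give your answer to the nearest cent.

$34,249.16

The overall multiplier applied was 1.39 × 0.859 = 1.19401.
So the original asking price was $40,893.84 ÷ 1.19401 ≈ $34,249.16.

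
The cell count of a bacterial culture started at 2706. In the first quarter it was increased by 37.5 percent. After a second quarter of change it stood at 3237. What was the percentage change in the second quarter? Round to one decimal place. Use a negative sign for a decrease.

After the first quarter: 2706 × 1.375 = 3720.75.
Second-quarter multiplier: 3237 ÷ 3720.75 ≈ 0.86999.
That is a change of -13.0%.

-13.0%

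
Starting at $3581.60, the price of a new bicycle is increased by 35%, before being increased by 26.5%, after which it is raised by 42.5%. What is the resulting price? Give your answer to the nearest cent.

35% increase: $3581.60 × 1.35 = $4835.16.
After the 26.5% increase: $4835.16 × 1.265 = $6116.4774.
After the 42.5% increase: $6116.4774 × 1.425 = $8715.980295 ≈ $8715.98.

$8715.98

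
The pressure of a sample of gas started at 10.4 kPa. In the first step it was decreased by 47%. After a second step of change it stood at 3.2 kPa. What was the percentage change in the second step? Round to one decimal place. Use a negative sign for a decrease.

-41.9%

After the first step: 10.4 × 0.53 = 5.512.
Second-step multiplier: 3.2 ÷ 5.512 ≈ 0.58055.
That is a change of -41.9%.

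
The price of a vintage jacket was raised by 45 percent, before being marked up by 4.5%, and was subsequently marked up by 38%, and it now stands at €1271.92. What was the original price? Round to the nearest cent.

Undoing the 38% increase: €1271.92 ÷ 1.38 ≈ €921.681159.
Undoing the 4.5% increase: €921.681159 ÷ 1.045 ≈ €881.99154.
Undoing the 45% increase: €881.99154 ÷ 1.45 ≈ €608.27.

€608.27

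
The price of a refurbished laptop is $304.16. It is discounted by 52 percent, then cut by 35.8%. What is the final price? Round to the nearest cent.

Each change multiplies by a factor: 0.48 × 0.642 = 0.30816.
$304.16 × 0.30816 = $93.7299456 ≈ $93.73.

$93.73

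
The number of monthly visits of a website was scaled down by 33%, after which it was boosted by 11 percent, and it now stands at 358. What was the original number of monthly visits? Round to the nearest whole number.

481

The overall multiplier applied was 0.67 × 1.11 = 0.7437.
So the original number of monthly visits was 358 ÷ 0.7437 ≈ 481.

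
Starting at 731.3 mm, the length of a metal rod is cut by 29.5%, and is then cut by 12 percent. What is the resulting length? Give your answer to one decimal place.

453.7 mm

Each change multiplies by a factor: 0.705 × 0.88 = 0.6204.
731.3 × 0.6204 = 453.69852 ≈ 453.7.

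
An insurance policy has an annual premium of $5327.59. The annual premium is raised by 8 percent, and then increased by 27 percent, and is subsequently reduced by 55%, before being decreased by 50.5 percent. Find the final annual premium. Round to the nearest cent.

After the 8% increase: $5327.59 × 1.08 = $5753.7972.
After the 27% increase: $5753.7972 × 1.27 = $7307.322444.
After the 55% decrease: $7307.322444 × 0.45 = $3288.2950998.
After the 50.5% decrease: $3288.2950998 × 0.495 = $1627.706074401 ≈ $1627.71.

$1627.71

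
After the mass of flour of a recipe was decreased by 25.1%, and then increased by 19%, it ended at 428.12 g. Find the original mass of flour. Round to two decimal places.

Undoing the 19% increase: 428.12 ÷ 1.19 ≈ 359.764706.
Undoing the 25.1% decrease: 359.764706 ÷ 0.749 ≈ 480.33 g.

480.33 g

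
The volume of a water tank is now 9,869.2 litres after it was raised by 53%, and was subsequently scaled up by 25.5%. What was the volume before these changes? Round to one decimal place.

5,139.8 litres

Undoing the 25.5% increase: 9,869.2 ÷ 1.255 ≈ 7863.904382.
Undoing the 53% increase: 7863.904382 ÷ 1.53 ≈ 5,139.8 litres.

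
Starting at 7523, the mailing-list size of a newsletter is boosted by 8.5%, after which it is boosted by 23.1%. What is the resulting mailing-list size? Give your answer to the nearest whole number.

After the 8.5% increase: 7523 × 1.085 = 8162.455.
Apply the 23.1% increase: 8162.455 × 1.231 = 10047.982105 ≈ 10048.

10048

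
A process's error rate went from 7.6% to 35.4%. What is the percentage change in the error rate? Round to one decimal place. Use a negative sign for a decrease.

The change is 35.4 − 7.6 = 27.8 percentage points.
Relative to the original 7.6%, that is 27.8 ÷ 7.6 ≈ 365.8%.

365.8%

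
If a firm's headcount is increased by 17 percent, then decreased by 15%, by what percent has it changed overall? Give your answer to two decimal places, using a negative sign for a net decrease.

-0.55%

The combined multiplier is 1.17 × 0.85 = 0.9945.
That corresponds to a decrease of 0.55%.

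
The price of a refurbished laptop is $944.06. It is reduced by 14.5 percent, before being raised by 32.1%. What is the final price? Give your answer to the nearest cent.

$1066.27

Apply the 14.5% decrease: $944.06 × 0.855 = $807.1713.
32.1% increase: $807.1713 × 1.321 = $1066.2732873 ≈ $1066.27.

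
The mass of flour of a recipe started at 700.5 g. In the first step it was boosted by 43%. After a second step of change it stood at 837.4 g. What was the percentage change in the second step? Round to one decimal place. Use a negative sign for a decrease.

After the first step: 700.5 × 1.43 = 1001.715.
Second-step multiplier: 837.4 ÷ 1001.715 ≈ 0.83597.
That is a change of -16.4%.

-16.4%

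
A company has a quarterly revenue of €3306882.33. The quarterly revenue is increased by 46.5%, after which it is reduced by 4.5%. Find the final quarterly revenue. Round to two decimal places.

€4626576.40

46.5% increase: €3306882.33 × 1.465 = €4844582.61345.
Apply the 4.5% decrease: €4844582.61345 × 0.955 = €4626576.39584475 ≈ €4626576.40.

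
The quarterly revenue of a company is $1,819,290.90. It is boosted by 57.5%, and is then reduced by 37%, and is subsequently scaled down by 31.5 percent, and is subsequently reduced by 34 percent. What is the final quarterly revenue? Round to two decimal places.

After the 57.5% increase: $1,819,290.90 × 1.575 = $2865383.1675.
37% decrease: $2865383.1675 × 0.63 = $1805191.395525.
Apply the 31.5% decrease: $1805191.395525 × 0.685 = $1236556.105934625.
Apply the 34% decrease: $1236556.105934625 × 0.66 = $816127.0299168525 ≈ $816,127.03.

$816,127.03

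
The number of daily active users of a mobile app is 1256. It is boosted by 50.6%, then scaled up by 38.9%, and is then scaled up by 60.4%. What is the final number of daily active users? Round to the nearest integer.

4214

50.6% increase: 1256 × 1.506 = 1891.536.
After the 38.9% increase: 1891.536 × 1.389 = 2627.343504.
60.4% increase: 2627.343504 × 1.604 = 4214.258980416 ≈ 4214.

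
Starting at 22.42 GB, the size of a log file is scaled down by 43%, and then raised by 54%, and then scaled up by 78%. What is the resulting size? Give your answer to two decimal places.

35.03 GB

Each change multiplies by a factor: 0.57 × 1.54 × 1.78 = 1.562484.
22.42 × 1.562484 = 35.03089128 ≈ 35.03.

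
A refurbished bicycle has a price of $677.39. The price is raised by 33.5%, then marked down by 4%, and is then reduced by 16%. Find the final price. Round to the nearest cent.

Apply the 33.5% increase: $677.39 × 1.335 = $904.31565.
Apply the 4% decrease: $904.31565 × 0.96 = $868.143024.
Apply the 16% decrease: $868.143024 × 0.84 = $729.24014016 ≈ $729.24.

$729.24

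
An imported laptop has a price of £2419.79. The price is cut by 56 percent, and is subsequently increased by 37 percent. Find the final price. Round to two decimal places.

£1458.65

56% decrease: £2419.79 × 0.44 = £1064.7076.
37% increase: £1064.7076 × 1.37 = £1458.649412 ≈ £1458.65.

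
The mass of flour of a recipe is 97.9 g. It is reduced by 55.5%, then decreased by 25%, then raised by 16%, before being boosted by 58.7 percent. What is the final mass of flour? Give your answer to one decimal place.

60.2 g

55.5% decrease: 97.9 × 0.445 = 43.5655.
After the 25% decrease: 43.5655 × 0.75 = 32.674125.
After the 16% increase: 32.674125 × 1.16 = 37.901985.
58.7% increase: 37.901985 × 1.587 = 60.150450195 ≈ 60.2.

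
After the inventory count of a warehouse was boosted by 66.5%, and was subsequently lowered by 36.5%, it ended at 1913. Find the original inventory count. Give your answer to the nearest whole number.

1809

The overall multiplier applied was 1.665 × 0.635 = 1.057275.
So the original inventory count was 1913 ÷ 1.057275 ≈ 1809.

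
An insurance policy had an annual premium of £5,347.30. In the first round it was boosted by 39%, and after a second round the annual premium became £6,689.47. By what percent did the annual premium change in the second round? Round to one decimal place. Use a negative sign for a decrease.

-10.0%

After the first round: £5,347.30 × 1.39 = £7432.747.
Second-round multiplier: £6,689.47 ÷ £7432.747 ≈ 0.9.
That is a change of -10.0%.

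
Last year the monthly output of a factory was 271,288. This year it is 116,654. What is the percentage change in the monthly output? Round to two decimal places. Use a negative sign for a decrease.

Change: 116,654 − 271,288 = -154,634.
Relative to the original: -154,634 ÷ 271,288 ≈ -57.00%.

-57.00%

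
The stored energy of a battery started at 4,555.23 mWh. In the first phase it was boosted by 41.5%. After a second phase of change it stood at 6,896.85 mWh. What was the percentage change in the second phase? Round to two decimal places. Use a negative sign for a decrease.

After the first phase: 4,555.23 × 1.415 = 6445.65045.
Second-phase multiplier: 6,896.85 ÷ 6445.65045 ≈ 1.070001.
That is a change of 7.00%.

7.00%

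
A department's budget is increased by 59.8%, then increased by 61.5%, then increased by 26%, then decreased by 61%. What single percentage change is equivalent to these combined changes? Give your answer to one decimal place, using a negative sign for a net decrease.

The combined multiplier is 1.598 × 1.615 × 1.26 × 0.39 = 1.268190378.
That corresponds to an increase of 26.8%.

26.8%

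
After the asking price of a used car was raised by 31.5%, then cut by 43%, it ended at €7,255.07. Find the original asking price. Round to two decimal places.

€9,679.23

The overall multiplier applied was 1.315 × 0.57 = 0.74955.
So the original asking price was €7,255.07 ÷ 0.74955 ≈ €9,679.23.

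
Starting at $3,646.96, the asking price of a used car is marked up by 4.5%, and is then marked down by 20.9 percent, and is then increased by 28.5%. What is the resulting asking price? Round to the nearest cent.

After the 4.5% increase: $3,646.96 × 1.045 = $3811.0732.
After the 20.9% decrease: $3811.0732 × 0.791 = $3014.5589012.
28.5% increase: $3014.5589012 × 1.285 = $3873.708188042 ≈ $3,873.71.

$3,873.71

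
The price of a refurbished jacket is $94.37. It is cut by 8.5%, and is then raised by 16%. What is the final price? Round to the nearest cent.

$100.16

Each change multiplies by a factor: 0.915 × 1.16 = 1.0614.
$94.37 × 1.0614 = $100.164318 ≈ $100.16.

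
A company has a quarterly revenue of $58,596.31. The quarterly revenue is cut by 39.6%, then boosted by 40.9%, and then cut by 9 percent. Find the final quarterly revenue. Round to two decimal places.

39.6% decrease: $58,596.31 × 0.604 = $35392.17124.
After the 40.9% increase: $35392.17124 × 1.409 = $49867.56927716.
After the 9% decrease: $49867.56927716 × 0.91 = $45379.4880422156 ≈ $45,379.49.

$45,379.49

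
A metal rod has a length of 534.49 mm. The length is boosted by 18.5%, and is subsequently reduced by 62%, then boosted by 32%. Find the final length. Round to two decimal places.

Each change multiplies by a factor: 1.185 × 0.38 × 1.32 = 0.594396.
534.49 × 0.594396 = 317.69871804 ≈ 317.70.

317.70 mm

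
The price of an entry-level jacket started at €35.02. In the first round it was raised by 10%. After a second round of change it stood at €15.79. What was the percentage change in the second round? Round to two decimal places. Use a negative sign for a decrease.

After the first round: €35.02 × 1.1 = €38.522.
Second-round multiplier: €15.79 ÷ €38.522 ≈ 0.409896.
That is a change of -59.01%.

-59.01%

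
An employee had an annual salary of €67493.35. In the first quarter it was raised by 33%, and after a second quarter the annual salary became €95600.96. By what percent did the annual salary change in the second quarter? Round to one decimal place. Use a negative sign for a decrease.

After the first quarter: €67493.35 × 1.33 = €89766.1555.
Second-quarter multiplier: €95600.96 ÷ €89766.1555 ≈ 1.065.
That is a change of 6.5%.

6.5%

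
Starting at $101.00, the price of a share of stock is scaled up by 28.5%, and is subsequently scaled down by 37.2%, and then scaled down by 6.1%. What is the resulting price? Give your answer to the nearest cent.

Each change multiplies by a factor: 1.285 × 0.628 × 0.939 = 0.75775422.
$101.00 × 0.75775422 = $76.53317622 ≈ $76.53.

$76.53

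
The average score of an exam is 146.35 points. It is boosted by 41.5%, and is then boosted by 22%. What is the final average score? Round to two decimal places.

252.64 points

After the 41.5% increase: 146.35 × 1.415 = 207.08525.
Apply the 22% increase: 207.08525 × 1.22 = 252.644005 ≈ 252.64.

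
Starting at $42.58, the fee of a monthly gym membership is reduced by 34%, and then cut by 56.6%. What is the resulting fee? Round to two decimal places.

$12.20

After the 34% decrease: $42.58 × 0.66 = $28.1028.
Apply the 56.6% decrease: $28.1028 × 0.434 = $12.1966152 ≈ $12.20.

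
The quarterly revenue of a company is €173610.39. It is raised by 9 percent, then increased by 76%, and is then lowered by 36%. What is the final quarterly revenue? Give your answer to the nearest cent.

€213154.67

Apply the 9% increase: €173610.39 × 1.09 = €189235.3251.
After the 76% increase: €189235.3251 × 1.76 = €333054.172176.
Apply the 36% decrease: €333054.172176 × 0.64 = €213154.67019264 ≈ €213154.67.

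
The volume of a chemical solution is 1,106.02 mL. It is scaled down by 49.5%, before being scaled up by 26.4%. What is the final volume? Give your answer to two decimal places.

705.99 mL

49.5% decrease: 1,106.02 × 0.505 = 558.5401.
26.4% increase: 558.5401 × 1.264 = 705.9946864 ≈ 705.99.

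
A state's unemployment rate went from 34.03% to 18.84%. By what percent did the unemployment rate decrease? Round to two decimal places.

The change is 18.84 − 34.03 = -15.19 percentage points.
Relative to the original 34.03%, that is -15.19 ÷ 34.03 ≈ -44.64%.
So the unemployment rate fell by 44.64%.

44.64%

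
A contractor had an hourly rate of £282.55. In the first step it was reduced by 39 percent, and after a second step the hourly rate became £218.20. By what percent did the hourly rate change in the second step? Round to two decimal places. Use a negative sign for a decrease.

26.60%

After the first step: £282.55 × 0.61 = £172.3555.
Second-step multiplier: £218.20 ÷ £172.3555 ≈ 1.265988.
That is a change of 26.60%.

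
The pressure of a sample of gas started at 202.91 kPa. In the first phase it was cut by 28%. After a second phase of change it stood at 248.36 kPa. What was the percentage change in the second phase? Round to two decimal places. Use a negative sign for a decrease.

70.00%

After the first phase: 202.91 × 0.72 = 146.0952.
Second-phase multiplier: 248.36 ÷ 146.0952 ≈ 1.699987.
That is a change of 70.00%.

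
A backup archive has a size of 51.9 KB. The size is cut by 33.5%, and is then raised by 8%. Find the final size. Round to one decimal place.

37.3 KB

Each change multiplies by a factor: 0.665 × 1.08 = 0.7182.
51.9 × 0.7182 = 37.27458 ≈ 37.3.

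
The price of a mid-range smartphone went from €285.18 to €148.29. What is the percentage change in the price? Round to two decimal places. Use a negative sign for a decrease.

Change: €148.29 − €285.18 = -€136.89.
Relative to the original: -€136.89 ÷ €285.18 ≈ -48.00%.

-48.00%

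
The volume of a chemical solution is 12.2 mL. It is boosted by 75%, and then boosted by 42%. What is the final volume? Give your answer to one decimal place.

Each change multiplies by a factor: 1.75 × 1.42 = 2.485.
12.2 × 2.485 = 30.317 ≈ 30.3.

30.3 mL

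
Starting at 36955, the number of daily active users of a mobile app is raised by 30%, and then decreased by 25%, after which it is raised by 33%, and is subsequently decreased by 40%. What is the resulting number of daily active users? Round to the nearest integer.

28753

30% increase: 36955 × 1.3 = 48041.5.
25% decrease: 48041.5 × 0.75 = 36031.125.
Apply the 33% increase: 36031.125 × 1.33 = 47921.39625.
After the 40% decrease: 47921.39625 × 0.6 = 28752.83775 ≈ 28753.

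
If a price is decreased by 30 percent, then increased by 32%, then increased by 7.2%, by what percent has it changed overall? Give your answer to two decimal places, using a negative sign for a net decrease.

A 30% decrease multiplies by 0.7.
Then a 32% increase: 0.7 × 1.32 = 0.924.
Then a 7.2% increase: 0.924 × 1.072 = 0.990528.
Overall factor 0.990528, i.e. -0.95%.

-0.95%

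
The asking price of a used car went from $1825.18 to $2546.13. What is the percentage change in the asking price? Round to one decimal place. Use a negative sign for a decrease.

39.5%

Change: $2546.13 − $1825.18 = $720.95.
Relative to the original: $720.95 ÷ $1825.18 ≈ 39.5%.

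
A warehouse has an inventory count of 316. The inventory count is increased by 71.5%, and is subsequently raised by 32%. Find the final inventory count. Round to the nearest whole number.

715

Each change multiplies by a factor: 1.715 × 1.32 = 2.2638.
316 × 2.2638 = 715.3608 ≈ 715.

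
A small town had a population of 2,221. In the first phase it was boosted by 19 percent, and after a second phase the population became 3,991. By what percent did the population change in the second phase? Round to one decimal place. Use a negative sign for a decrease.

After the first phase: 2,221 × 1.19 = 2642.99.
Second-phase multiplier: 3,991 ÷ 2642.99 ≈ 1.51003.
That is a change of 51.0%.

51.0%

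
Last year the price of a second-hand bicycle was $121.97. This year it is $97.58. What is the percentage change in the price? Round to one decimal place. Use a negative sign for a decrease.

Change: $97.58 − $121.97 = -$24.39.
Relative to the original: -$24.39 ÷ $121.97 ≈ -20.0%.

-20.0%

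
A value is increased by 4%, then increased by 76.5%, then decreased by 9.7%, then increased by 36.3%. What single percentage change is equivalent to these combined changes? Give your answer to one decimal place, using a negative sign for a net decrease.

The combined multiplier is 1.04 × 1.765 × 0.903 × 1.363 = 2.2592362884.
That corresponds to an increase of 125.9%.

125.9%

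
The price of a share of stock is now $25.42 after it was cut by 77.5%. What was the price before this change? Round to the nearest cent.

$112.98

The overall multiplier applied was 0.225.
So the original price was $25.42 ÷ 0.225 ≈ $112.98.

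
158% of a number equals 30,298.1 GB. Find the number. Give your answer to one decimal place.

30,298.1 GB ÷ 1.58 ≈ 19,176.0 GB.

19,176.0 GB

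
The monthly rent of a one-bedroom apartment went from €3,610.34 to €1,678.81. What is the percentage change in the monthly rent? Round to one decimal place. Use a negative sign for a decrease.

-53.5%

Change: €1,678.81 − €3,610.34 = -€1,931.53.
Relative to the original: -€1,931.53 ÷ €3,610.34 ≈ -53.5%.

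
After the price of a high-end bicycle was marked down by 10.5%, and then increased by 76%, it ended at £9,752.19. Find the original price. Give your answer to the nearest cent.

Undoing the 76% increase: £9,752.19 ÷ 1.76 ≈ £5541.017045.
Undoing the 10.5% decrease: £5541.017045 ÷ 0.895 ≈ £6,191.08.

£6,191.08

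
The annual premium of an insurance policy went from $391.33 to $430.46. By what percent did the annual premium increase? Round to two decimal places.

Change: $430.46 − $391.33 = $39.13.
Relative to the original: $39.13 ÷ $391.33 ≈ 10.00%.
So the annual premium increased by 10.00%.

10.00%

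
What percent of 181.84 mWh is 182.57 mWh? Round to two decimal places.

100.40%

182.57 mWh ÷ 181.84 mWh ≈ 100.40%.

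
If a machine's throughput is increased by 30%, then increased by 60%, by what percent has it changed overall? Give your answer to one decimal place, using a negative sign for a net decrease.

The combined multiplier is 1.3 × 1.6 = 2.08.
That corresponds to an increase of 108.0%.

108.0%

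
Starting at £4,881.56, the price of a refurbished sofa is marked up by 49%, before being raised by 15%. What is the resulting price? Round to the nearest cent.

After the 49% increase: £4,881.56 × 1.49 = £7273.5244.
15% increase: £7273.5244 × 1.15 = £8364.55306 ≈ £8,364.55.

£8,364.55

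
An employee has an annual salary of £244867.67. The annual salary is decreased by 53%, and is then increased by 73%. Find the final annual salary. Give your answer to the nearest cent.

Each change multiplies by a factor: 0.47 × 1.73 = 0.8131.
£244867.67 × 0.8131 = £199101.902477 ≈ £199101.90.

£199101.90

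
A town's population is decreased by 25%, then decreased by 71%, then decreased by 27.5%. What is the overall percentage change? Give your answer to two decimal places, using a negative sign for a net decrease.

-84.23%

A 25% decrease multiplies by 0.75.
Then a 71% decrease: 0.75 × 0.29 = 0.2175.
Then a 27.5% decrease: 0.2175 × 0.725 = 0.1576875.
Overall factor 0.1576875, i.e. -84.23%.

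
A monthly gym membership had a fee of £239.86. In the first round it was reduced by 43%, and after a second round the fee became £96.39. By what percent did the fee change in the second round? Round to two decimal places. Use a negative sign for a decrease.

After the first round: £239.86 × 0.57 = £136.7202.
Second-round multiplier: £96.39 ÷ £136.7202 ≈ 0.705017.
That is a change of -29.50%.

-29.50%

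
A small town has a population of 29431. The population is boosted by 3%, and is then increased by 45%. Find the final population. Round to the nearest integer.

Each change multiplies by a factor: 1.03 × 1.45 = 1.4935.
29431 × 1.4935 = 43955.1985 ≈ 43955.

43955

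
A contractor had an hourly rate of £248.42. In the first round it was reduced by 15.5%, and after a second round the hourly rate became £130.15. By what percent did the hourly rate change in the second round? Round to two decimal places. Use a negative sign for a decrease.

-38.00%

After the first round: £248.42 × 0.845 = £209.9149.
Second-round multiplier: £130.15 ÷ £209.9149 ≈ 0.620013.
That is a change of -38.00%.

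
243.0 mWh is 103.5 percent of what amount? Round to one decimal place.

243.0 mWh ÷ 1.035 ≈ 234.8 mWh.

234.8 mWh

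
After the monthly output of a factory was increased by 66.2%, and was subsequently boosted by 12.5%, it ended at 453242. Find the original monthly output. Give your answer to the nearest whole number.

The overall multiplier applied was 1.662 × 1.125 = 1.86975.
So the original monthly output was 453242 ÷ 1.86975 ≈ 242408.

242408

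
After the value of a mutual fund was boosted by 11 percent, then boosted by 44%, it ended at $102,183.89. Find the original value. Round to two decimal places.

The overall multiplier applied was 1.11 × 1.44 = 1.5984.
So the original value was $102,183.89 ÷ 1.5984 ≈ $63,928.86.

$63,928.86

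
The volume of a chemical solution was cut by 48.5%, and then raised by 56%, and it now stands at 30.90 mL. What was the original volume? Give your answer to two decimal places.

The overall multiplier applied was 0.515 × 1.56 = 0.8034.
So the original volume was 30.90 ÷ 0.8034 ≈ 38.46 mL.

38.46 mL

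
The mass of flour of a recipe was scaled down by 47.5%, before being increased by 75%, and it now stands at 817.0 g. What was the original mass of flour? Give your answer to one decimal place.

The overall multiplier applied was 0.525 × 1.75 = 0.91875.
So the original mass of flour was 817.0 ÷ 0.91875 ≈ 889.3 g.

889.3 g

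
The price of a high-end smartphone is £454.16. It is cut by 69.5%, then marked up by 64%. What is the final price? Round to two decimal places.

Each change multiplies by a factor: 0.305 × 1.64 = 0.5002.
£454.16 × 0.5002 = £227.170832 ≈ £227.17.

£227.17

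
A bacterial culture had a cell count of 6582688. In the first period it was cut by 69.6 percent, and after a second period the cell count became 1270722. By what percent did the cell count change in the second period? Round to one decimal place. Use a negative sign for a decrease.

-36.5%

After the first period: 6582688 × 0.304 = 2001137.152.
Second-period multiplier: 1270722 ÷ 2001137.152 ≈ 0.635.
That is a change of -36.5%.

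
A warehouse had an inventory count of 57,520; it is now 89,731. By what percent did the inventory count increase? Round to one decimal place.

Change: 89,731 − 57,520 = 32,211.
Relative to the original: 32,211 ÷ 57,520 ≈ 56.0%.
So the inventory count increased by 56.0%.

56.0%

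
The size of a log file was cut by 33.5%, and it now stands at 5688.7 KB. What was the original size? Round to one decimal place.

8554.4 KB

The overall multiplier applied was 0.665.
So the original size was 5688.7 ÷ 0.665 ≈ 8554.4 KB.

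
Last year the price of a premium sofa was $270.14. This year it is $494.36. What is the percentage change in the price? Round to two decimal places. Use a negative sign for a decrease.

83.00%

Change: $494.36 − $270.14 = $224.22.
Relative to the original: $224.22 ÷ $270.14 ≈ 83.00%.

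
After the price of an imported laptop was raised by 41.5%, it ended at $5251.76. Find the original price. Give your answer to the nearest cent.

The overall multiplier applied was 1.415.
So the original price was $5251.76 ÷ 1.415 ≈ $3711.49.

$3711.49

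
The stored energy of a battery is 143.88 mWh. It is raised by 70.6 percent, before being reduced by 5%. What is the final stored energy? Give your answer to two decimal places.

Each change multiplies by a factor: 1.706 × 0.95 = 1.6207.
143.88 × 1.6207 = 233.186316 ≈ 233.19.

233.19 mWh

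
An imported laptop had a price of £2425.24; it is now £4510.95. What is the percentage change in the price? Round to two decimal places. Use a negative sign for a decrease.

Change: £4510.95 − £2425.24 = £2085.71.
Relative to the original: £2085.71 ÷ £2425.24 ≈ 86.00%.

86.00%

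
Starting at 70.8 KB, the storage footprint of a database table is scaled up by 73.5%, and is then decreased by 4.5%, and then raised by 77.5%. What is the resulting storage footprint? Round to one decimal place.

Each change multiplies by a factor: 1.735 × 0.955 × 1.775 = 2.941041875.
70.8 × 2.941041875 = 208.22576475 ≈ 208.2.

208.2 KB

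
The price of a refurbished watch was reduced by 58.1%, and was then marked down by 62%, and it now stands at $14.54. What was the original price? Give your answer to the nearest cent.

$91.32

Undoing the 62% decrease: $14.54 ÷ 0.38 ≈ $38.263158.
Undoing the 58.1% decrease: $38.263158 ÷ 0.419 ≈ $91.32.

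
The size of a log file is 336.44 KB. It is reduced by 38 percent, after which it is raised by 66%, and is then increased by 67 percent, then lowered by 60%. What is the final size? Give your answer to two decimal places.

After the 38% decrease: 336.44 × 0.62 = 208.5928.
Apply the 66% increase: 208.5928 × 1.66 = 346.264048.
67% increase: 346.264048 × 1.67 = 578.26096016.
Apply the 60% decrease: 578.26096016 × 0.4 = 231.304384064 ≈ 231.30.

231.30 KB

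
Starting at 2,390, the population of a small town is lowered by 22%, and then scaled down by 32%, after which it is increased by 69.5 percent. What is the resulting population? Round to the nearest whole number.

2,149

22% decrease: 2,390 × 0.78 = 1864.2.
After the 32% decrease: 1864.2 × 0.68 = 1267.656.
Apply the 69.5% increase: 1267.656 × 1.695 = 2148.67692 ≈ 2,149.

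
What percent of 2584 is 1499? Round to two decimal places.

58.01%

1499 ÷ 2584 ≈ 58.01%.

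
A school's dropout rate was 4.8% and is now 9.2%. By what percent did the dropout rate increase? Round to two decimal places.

The change is 9.2 − 4.8 = 4.4 percentage points.
Relative to the original 4.8%, that is 4.4 ÷ 4.8 ≈ 91.67%.
So the dropout rate rose by 91.67%.

91.67%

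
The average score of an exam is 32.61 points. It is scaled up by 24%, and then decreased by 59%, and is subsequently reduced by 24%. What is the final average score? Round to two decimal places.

After the 24% increase: 32.61 × 1.24 = 40.4364.
Apply the 59% decrease: 40.4364 × 0.41 = 16.578924.
After the 24% decrease: 16.578924 × 0.76 = 12.59998224 ≈ 12.60.

12.60 points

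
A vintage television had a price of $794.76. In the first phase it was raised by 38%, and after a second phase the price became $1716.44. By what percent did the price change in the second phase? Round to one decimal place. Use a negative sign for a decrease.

After the first phase: $794.76 × 1.38 = $1096.7688.
Second-phase multiplier: $1716.44 ÷ $1096.7688 ≈ 1.565.
That is a change of 56.5%.

56.5%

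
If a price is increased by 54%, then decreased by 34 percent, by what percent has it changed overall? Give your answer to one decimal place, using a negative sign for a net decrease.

A 54% increase multiplies by 1.54.
Then a 34% decrease: 1.54 × 0.66 = 1.0164.
Overall factor 1.0164, i.e. 1.6%.

1.6%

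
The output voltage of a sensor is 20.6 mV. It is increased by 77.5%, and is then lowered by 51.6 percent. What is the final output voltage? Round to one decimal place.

Apply the 77.5% increase: 20.6 × 1.775 = 36.565.
51.6% decrease: 36.565 × 0.484 = 17.69746 ≈ 17.7.

17.7 mV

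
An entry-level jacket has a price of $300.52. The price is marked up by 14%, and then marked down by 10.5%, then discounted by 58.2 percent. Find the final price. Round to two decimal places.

$128.17

Apply the 14% increase: $300.52 × 1.14 = $342.5928.
After the 10.5% decrease: $342.5928 × 0.895 = $306.620556.
After the 58.2% decrease: $306.620556 × 0.418 = $128.167392408 ≈ $128.17.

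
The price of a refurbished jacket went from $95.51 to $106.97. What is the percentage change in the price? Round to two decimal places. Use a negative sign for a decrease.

Change: $106.97 − $95.51 = $11.46.
Relative to the original: $11.46 ÷ $95.51 ≈ 12.00%.

12.00%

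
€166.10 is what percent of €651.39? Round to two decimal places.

25.50%

€166.10 ÷ €651.39 ≈ 25.50%.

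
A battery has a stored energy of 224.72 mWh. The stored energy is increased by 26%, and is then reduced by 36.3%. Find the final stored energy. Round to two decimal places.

180.36 mWh

Each change multiplies by a factor: 1.26 × 0.637 = 0.80262.
224.72 × 0.80262 = 180.3647664 ≈ 180.36.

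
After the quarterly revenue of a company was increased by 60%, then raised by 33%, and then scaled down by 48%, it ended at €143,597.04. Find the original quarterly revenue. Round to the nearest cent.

€129,768.87

The overall multiplier applied was 1.6 × 1.33 × 0.52 = 1.10656.
So the original quarterly revenue was €143,597.04 ÷ 1.10656 ≈ €129,768.87.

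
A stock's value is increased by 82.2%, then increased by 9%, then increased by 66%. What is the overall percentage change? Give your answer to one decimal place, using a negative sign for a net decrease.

229.7%

An 82.2% increase multiplies by 1.822.
Then a 9% increase: 1.822 × 1.09 = 1.98598.
Then a 66% increase: 1.98598 × 1.66 = 3.2967268.
Overall factor 3.2967268, i.e. 229.7%.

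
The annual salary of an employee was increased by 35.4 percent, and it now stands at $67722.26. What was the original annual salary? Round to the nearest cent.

$50016.44

The overall multiplier applied was 1.354.
So the original annual salary was $67722.26 ÷ 1.354 ≈ $50016.44.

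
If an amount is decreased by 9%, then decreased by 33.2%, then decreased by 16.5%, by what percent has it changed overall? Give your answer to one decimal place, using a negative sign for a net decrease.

The combined multiplier is 0.91 × 0.668 × 0.835 = 0.5075798.
That corresponds to a decrease of 49.2%.

-49.2%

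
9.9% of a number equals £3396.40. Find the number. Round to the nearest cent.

£3396.40 ÷ 0.099 ≈ £34307.07.

£34307.07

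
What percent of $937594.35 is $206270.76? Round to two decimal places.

22.00%

$206270.76 ÷ $937594.35 ≈ 22.00%.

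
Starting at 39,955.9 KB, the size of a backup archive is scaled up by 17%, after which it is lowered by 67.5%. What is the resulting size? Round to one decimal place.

Each change multiplies by a factor: 1.17 × 0.325 = 0.38025.
39,955.9 × 0.38025 = 15193.230975 ≈ 15,193.2.

15,193.2 KB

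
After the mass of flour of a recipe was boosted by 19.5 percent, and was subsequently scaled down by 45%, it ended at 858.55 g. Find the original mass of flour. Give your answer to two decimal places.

Undoing the 45% decrease: 858.55 ÷ 0.55 = 1561.
Undoing the 19.5% increase: 1561 ÷ 1.195 ≈ 1,306.28 g.

1,306.28 g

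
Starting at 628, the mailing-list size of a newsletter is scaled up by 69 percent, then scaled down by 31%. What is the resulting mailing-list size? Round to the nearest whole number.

732

Each change multiplies by a factor: 1.69 × 0.69 = 1.1661.
628 × 1.1661 = 732.3108 ≈ 732.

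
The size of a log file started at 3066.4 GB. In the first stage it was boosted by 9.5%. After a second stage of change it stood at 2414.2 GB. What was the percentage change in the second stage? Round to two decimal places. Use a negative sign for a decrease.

After the first stage: 3066.4 × 1.095 = 3357.708.
Second-stage multiplier: 2414.2 ÷ 3357.708 ≈ 0.719002.
That is a change of -28.10%.

-28.10%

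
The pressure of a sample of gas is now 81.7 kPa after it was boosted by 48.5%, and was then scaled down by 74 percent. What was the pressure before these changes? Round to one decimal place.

211.6 kPa

Undoing the 74% decrease: 81.7 ÷ 0.26 ≈ 314.230769.
Undoing the 48.5% increase: 314.230769 ÷ 1.485 ≈ 211.6 kPa.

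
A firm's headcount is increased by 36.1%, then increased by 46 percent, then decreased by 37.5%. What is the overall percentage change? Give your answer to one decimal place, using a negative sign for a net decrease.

24.2%

The combined multiplier is 1.361 × 1.46 × 0.625 = 1.2419125.
That corresponds to an increase of 24.2%.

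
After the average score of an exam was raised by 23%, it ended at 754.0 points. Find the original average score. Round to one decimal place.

613.0 points

The overall multiplier applied was 1.23.
So the original average score was 754.0 ÷ 1.23 ≈ 613.0 points.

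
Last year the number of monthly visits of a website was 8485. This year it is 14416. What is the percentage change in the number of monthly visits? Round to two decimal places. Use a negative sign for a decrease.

Change: 14416 − 8485 = 5931.
Relative to the original: 5931 ÷ 8485 ≈ 69.90%.

69.90%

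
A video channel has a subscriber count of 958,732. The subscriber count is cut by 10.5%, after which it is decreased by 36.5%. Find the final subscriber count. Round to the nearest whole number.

Apply the 10.5% decrease: 958,732 × 0.895 = 858065.14.
Apply the 36.5% decrease: 858065.14 × 0.635 = 544871.3639 ≈ 544,871.

544,871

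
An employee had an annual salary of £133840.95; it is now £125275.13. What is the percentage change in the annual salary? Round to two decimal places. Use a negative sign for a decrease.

-6.40%

Change: £125275.13 − £133840.95 = -£8565.82.
Relative to the original: -£8565.82 ÷ £133840.95 ≈ -6.40%.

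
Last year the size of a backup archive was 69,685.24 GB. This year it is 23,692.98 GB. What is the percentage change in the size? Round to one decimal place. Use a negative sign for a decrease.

Change: 23,692.98 − 69,685.24 = -45,992.26.
Relative to the original: -45,992.26 ÷ 69,685.24 ≈ -66.0%.

-66.0%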